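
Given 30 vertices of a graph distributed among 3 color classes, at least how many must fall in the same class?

By pigeonhole with 30 objects and 3 categories: ceiling(30/3).

Final answer: 10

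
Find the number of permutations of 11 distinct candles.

The number of ways to arrange 11 distinct objects is 11!.

Final answer: 11! = 39916800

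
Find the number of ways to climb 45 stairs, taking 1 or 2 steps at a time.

Condition on the final move: it is a 1-step (f(n-1) ways to get there) or a 2-step (f(n-2) ways), so f(n) = f(n-1) + f(n-2), with f(1)=1, f(2)=2.
Computing successive values: f(1)=1, f(2)=2, f(3)=3, f(4)=5, f(5)=8, f(6)=13, f(7)=21, f(8)=34, f(9)=55, f(10)=89, f(11)=144, f(12)=233, f(13)=377, f(14)=610, f(15)=987, f(16)=1597, f(17)=2584, f(18)=4181, f(19)=6765, f(20)=10946, f(21)=17711, f(22)=28657, f(23)=46368, f(24)=75025, f(25)=121393, f(26)=196418, f(27)=317811, f(28)=514229, f(29)=832040, f(30)=1346269, f(31)=2178309, f(32)=3524578, f(33)=5702887, f(34)=9227465, f(35)=14930352, f(36)=24157817, f(37)=39088169, f(38)=63245986, f(39)=102334155, f(40)=165580141, f(41)=267914296, f(42)=433494437, f(43)=701408733, f(44)=1134903170, f(45)=1836311903.

Final answer: 1836311903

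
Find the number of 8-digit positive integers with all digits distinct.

First digit: 9 (not 0). Second: 9 (not first). Third: 8, etc.
Total: 9 x 9 x 8 x 7 x 6 x 5 x 4 x 3.

Final answer: 1632960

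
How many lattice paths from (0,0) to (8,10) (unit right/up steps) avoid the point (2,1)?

Total paths to (8,10): C(18,10) = 43758.
Paths through (2,1): C(3,1) x C(15,9) = 15015.
Avoiding (2,1): 43758 - 15015.

Final answer: 28743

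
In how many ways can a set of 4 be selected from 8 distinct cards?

C(8,4) = 8!/(4! x 4!).

Final answer: \binom{8}{4} = 70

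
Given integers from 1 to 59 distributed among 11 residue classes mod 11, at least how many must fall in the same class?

By pigeonhole with 59 objects and 11 categories: ceiling(59/11).

Final answer: 6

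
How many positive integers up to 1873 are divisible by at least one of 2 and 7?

Multiples of 2: 936. Multiples of 7: 267. Of both (lcm=14): 133.
By inclusion-exclusion: 936 + 267 - 133.

Final answer: 1070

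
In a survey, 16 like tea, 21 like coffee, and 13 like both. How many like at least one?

|A union B| = |A| + |B| - |A intersect B| = 16 + 21 - 13.

Final answer: 24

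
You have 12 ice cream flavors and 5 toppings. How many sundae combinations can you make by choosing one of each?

By the multiplication principle: 12 x 5.

Final answer: 60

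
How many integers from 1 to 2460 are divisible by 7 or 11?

Multiples of 7: 351. Multiples of 11: 223. Of both (lcm=77): 31.
By inclusion-exclusion: 351 + 223 - 31.

Final answer: 543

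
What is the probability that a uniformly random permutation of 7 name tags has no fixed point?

D(n) = (n-1)(D(n-1) + D(n-2)), D(0)=1, D(1)=0.
Building up: D(2)=1, D(3)=2, D(4)=9, D(5)=44, D(6)=265, D(7)=1854.
Total arrangements: 7! = 5040.
Probability = D(7)/7! = 103/280.

Final answer: D(7)/7! = 1854/5040 = 0.367857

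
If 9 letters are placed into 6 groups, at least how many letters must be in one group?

By the pigeonhole principle: ceiling(9/6).

Final answer: 2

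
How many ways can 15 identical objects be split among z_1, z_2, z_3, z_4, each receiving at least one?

Substitute z'_i = z_i - 1 (so z'_i >= 0). Then sum z'_i = 15 - 4 = 11.
Stars and bars: C(11+4-1, 4-1) = C(14,3).

Final answer: C(14,3) = 364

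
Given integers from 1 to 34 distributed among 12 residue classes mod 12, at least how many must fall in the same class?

By pigeonhole with 34 objects and 12 categories: ceiling(34/12).

Final answer: 3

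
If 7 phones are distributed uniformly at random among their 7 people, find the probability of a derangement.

Derangements satisfy D(n) = (n-1)(D(n-1) + D(n-2)), starting from D(0)=1, D(1)=0.
Building up: D(2)=1, D(3)=2, D(4)=9, D(5)=44, D(6)=265, D(7)=1854.
Total arrangements: 7! = 5040.
Probability = D(7)/7! = 103/280.

Final answer: D(7)/7! = 1854/5040 = 0.367857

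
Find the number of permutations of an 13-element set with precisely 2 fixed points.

Choose which 2 elements are fixed: C(13,2) = 78.
Derange the remaining 11 using D(j) = (j-1)(D(j-1) + D(j-2)), D(0)=1, D(1)=0: D(2)=1, D(3)=2, D(4)=9, D(5)=44, D(6)=265, D(7)=1854, D(8)=14833, D(9)=133496, D(10)=1334961, D(11)=14684570.
Total: 78 x 14684570.

Final answer: C(13,2) D(11) = 1145396460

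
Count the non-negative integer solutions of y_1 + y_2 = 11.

Stars and bars with 11 stars and 1 bars:
C(11+2-1, 2-1) = C(12,1).

Final answer: C(12,1) = 12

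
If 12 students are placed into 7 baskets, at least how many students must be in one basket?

By the pigeonhole principle: ceiling(12/7).

Final answer: 2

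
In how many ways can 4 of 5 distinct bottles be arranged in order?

P(5,4) = 5!/(5-4)! = 5!/1!.

Final answer: P(5,4) = 120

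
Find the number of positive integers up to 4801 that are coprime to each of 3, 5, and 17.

|div by 3|=1600, |div by 5|=960, |div by 17|=282.
|div by 3&5|=320, |div by 3&17|=94, |div by 5&17|=56, |div by all|=18.
By inclusion-exclusion, divisible by at least one: 1600+960+282-320-94-56+18 = 2390.
Not divisible by any: 4801 - 2390.

Final answer: 2411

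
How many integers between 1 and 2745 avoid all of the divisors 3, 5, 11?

|div by 3|=915, |div by 5|=549, |div by 11|=249.
|div by 3&5|=183, |div by 3&11|=83, |div by 5&11|=49, |div by all|=16.
By inclusion-exclusion, divisible by at least one: 915+549+249-183-83-49+16 = 1414.
Not divisible by any: 2745 - 1414.

Final answer: 1331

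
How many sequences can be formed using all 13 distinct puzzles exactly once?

The number of ways to arrange 13 distinct objects is 13!.

Final answer: 13! = 6227020800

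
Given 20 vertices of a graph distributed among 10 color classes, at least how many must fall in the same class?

By pigeonhole with 20 objects and 10 categories: ceiling(20/10).

Final answer: 2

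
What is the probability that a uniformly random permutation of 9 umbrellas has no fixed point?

Derangements satisfy D(n) = (n-1)(D(n-1) + D(n-2)), starting from D(0)=1, D(1)=0.
Building up: D(2)=1, D(3)=2, D(4)=9, D(5)=44, D(6)=265, D(7)=1854, D(8)=14833, D(9)=133496.
Total arrangements: 9! = 362880.
Probability = D(9)/9! = 16687/45360.

Final answer: D(9)/9! = 133496/362880 = 0.367879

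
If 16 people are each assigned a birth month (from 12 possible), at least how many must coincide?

There are 12 possible values for birth month. With 16 people and 12 categories, by pigeonhole: ceiling(16/12).

Final answer: 2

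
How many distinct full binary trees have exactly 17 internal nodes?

The structures are counted by the Catalan number C_n. Here n = 17.
C_n = C(2n,n) - C(2n,n+1), so C_{17} = C(34,17) - C(34,18) = 2333606220 - 2203961430.

Final answer: C_{17} = 129644790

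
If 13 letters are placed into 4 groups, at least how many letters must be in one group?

By the pigeonhole principle: ceiling(13/4).

Final answer: 4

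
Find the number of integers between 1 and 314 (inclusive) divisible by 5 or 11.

Multiples of 5: 62. Multiples of 11: 28. Of both (lcm=55): 5.
By inclusion-exclusion: 62 + 28 - 5.

Final answer: 85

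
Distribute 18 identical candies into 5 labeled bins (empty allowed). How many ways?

Stars and bars: C(n+k-1, k-1) = C(22,4).

Final answer: C(22,4) = 7315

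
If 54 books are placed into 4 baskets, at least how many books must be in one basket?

By the pigeonhole principle: ceiling(54/4).

Final answer: 14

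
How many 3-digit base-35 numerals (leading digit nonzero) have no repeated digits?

The leading digit has 34 choices (anything but zero); the next has 34 (anything but the first), then 33, and so on, one fewer each time.
Total: 34 x 34 x 33.

Final answer: 38148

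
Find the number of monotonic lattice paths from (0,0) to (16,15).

Each path has 16 right steps and 15 up steps in some order (31 steps total).
Choose which 15 of the 31 steps are up: C(31,15).

Final answer: C(31,15) = 300540195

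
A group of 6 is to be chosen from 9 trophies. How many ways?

C(9,6) = 9!/(6! x (9-6)!).

Final answer: C(9,6) = 84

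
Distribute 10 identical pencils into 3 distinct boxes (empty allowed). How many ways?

Stars and bars: C(n+k-1, k-1) = C(12,2).

Final answer: C(12,2) = 66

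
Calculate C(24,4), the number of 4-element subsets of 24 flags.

C(24,4) = 24!/(4! x 20!).

Final answer: \binom{24}{4} = 10626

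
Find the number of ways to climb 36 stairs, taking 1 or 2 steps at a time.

Let f(n) count the ways. The last step is size 1 or 2, so f(n) = f(n-1) + f(n-2) with f(1)=1, f(2)=2.
Iterating the recurrence: f(1)=1, f(2)=2, f(3)=3, f(4)=5, f(5)=8, f(6)=13, f(7)=21, f(8)=34, f(9)=55, f(10)=89, f(11)=144, f(12)=233, f(13)=377, f(14)=610, f(15)=987, f(16)=1597, f(17)=2584, f(18)=4181, f(19)=6765, f(20)=10946, f(21)=17711, f(22)=28657, f(23)=46368, f(24)=75025, f(25)=121393, f(26)=196418, f(27)=317811, f(28)=514229, f(29)=832040, f(30)=1346269, f(31)=2178309, f(32)=3524578, f(33)=5702887, f(34)=9227465, f(35)=14930352, f(36)=24157817.

Final answer: 24157817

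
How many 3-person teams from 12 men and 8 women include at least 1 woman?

Sum over valid woman counts:
C(8,1)C(12,2) = 528
C(8,2)C(12,1) = 336
C(8,3)C(12,0) = 56
Total: 528 + 336 + 56.

Final answer: 920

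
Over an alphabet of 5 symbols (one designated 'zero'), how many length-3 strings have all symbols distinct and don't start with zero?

First digit: 4 (nonzero). Second: 4 (not first). Third: 3, etc.
Total: 4 x 4 x 3.

Final answer: 48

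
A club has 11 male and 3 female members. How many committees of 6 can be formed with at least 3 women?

Sum over valid woman counts:
C(3,3)C(11,3).

Final answer: 165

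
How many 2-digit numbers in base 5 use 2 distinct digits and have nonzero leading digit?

The leading digit has 4 choices (anything but zero); the next has 4 (anything but the first), then 3, and so on, one fewer each time.
Total: 4 x 4.

Final answer: 16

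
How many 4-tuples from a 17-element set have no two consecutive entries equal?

Let g(n) count such strings. g(1) = 17, and each valid string of length n-1 extends in 16 ways (any symbol but the last), so g(n) = 16 g(n-1).
Total: g(4) = 17 x 16^3.

Final answer: 17 x 16^{3} = 69632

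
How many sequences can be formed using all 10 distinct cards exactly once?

The number of ways to arrange 10 distinct objects is 10!.

Final answer: 10! = 3628800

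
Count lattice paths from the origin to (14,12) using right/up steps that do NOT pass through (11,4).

Total paths to (14,12): C(26,12) = 9657700.
Paths through (11,4): C(15,4) x C(11,8) = 225225.
Avoiding (11,4): 9657700 - 225225.

Final answer: 9432475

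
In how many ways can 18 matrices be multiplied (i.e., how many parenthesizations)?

This is counted by the nth Catalan number C_n. Here n = 18 - 1 = 17.
C_n = C(2n,n) - C(2n,n+1), so C_{17} = C(34,17) - C(34,18) = 2333606220 - 2203961430.

Final answer: C_{17} = 129644790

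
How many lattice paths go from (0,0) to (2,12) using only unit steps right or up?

Each path has 2 right steps and 12 up steps in some order (14 steps total).
Choose which 12 of the 14 steps are up: C(14,12).

Final answer: C(14,12) = 91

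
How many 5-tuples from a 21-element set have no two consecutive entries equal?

Let g(n) count such strings. g(1) = 21, and each valid string of length n-1 extends in 20 ways (any symbol but the last), so g(n) = 20 g(n-1).
Total: g(5) = 21 x 20^4.

Final answer: 21 x 20^{4} = 3360000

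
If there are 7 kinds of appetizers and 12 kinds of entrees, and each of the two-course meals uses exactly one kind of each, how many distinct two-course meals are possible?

By the multiplication principle: 7 x 12.

Final answer: 84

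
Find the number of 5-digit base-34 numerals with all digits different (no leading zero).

First digit: 33 (nonzero). Second: 33 (not first). Third: 32, etc.
Total: 33 x 33 x 32 x 31 x 30.

Final answer: 32408640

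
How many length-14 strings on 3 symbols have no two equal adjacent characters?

First character: 3 choices. Each subsequent: 2 choices (must differ from the previous one).
Total: 3 x 2^13.

Final answer: 3 x 2^{13} = 24576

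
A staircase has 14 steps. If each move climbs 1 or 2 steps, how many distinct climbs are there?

Let f(n) count the ways. The last step is size 1 or 2, so f(n) = f(n-1) + f(n-2) with f(1)=1, f(2)=2.
Computing successive values: f(1)=1, f(2)=2, f(3)=3, f(4)=5, f(5)=8, f(6)=13, f(7)=21, f(8)=34, f(9)=55, f(10)=89, f(11)=144, f(12)=233, f(13)=377, f(14)=610.

Final answer: 610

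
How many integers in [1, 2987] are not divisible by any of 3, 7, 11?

|div by 3|=995, |div by 7|=426, |div by 11|=271.
|div by 3&7|=142, |div by 3&11|=90, |div by 7&11|=38, |div by all|=12.
By inclusion-exclusion, divisible by at least one: 995+426+271-142-90-38+12 = 1434.
Not divisible by any: 2987 - 1434.

Final answer: 1553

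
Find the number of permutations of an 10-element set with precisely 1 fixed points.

Choose which 1 elements are fixed: C(10,1) = 10.
Derange the remaining 9 using D(j) = (j-1)(D(j-1) + D(j-2)), D(0)=1, D(1)=0: D(2)=1, D(3)=2, D(4)=9, D(5)=44, D(6)=265, D(7)=1854, D(8)=14833, D(9)=133496.
Total: 10 x 133496.

Final answer: C(10,1) D(9) = 1334960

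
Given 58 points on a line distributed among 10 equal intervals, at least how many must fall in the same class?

By pigeonhole with 58 objects and 10 categories: ceiling(58/10).

Final answer: 6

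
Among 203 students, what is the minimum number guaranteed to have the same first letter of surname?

There are 26 possible values for first letter of surname. With 203 students and 26 categories, by pigeonhole: ceiling(203/26).

Final answer: 8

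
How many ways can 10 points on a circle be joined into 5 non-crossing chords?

This is a standard Catalan-number count: the answer is C_n. Here n = 10/2 = 5.
C_n = C(2n,n) - C(2n,n+1), so C_{5} = C(10,5) - C(10,6) = 252 - 210.

Final answer: C_{5} = 42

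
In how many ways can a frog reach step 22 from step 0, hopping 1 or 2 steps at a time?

Condition on the final move: it is a 1-step (f(n-1) ways to get there) or a 2-step (f(n-2) ways), so f(n) = f(n-1) + f(n-2), with f(1)=1, f(2)=2.
Building up term by term: f(1)=1, f(2)=2, f(3)=3, f(4)=5, f(5)=8, f(6)=13, f(7)=21, f(8)=34, f(9)=55, f(10)=89, f(11)=144, f(12)=233, f(13)=377, f(14)=610, f(15)=987, f(16)=1597, f(17)=2584, f(18)=4181, f(19)=6765, f(20)=10946, f(21)=17711, f(22)=28657.

Final answer: 28657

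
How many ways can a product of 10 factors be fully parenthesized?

This is a standard Catalan-number count: the answer is C_n. Here n = 10 - 1 = 9.
C_n = (2n)!/(n!(n+1)!), so C_{9} = 18!/(9! x 10!) = C(18,9)/10 = 48620/10.

Final answer: C_{9} = 4862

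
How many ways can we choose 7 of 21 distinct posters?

C(21,7) = 21!/(7! x 14!).

Final answer: \binom{21}{7} = 116280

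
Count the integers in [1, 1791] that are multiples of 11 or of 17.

Multiples of 11: 162. Multiples of 17: 105. Of both (lcm=187): 9.
By inclusion-exclusion: 162 + 105 - 9.

Final answer: 258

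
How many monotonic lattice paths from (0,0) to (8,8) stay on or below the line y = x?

Total monotonic paths to (8,8): C(16,8) = 12870.
By the reflection principle, paths that go above the diagonal number C(16,9) = 11440.
Valid Dyck paths: 12870 - 11440.
(Equivalently, C_{8} = C(16,8)/9 = 12870/9.)

Final answer: C_{8} = 1430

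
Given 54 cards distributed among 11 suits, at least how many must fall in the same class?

By pigeonhole with 54 objects and 11 categories: ceiling(54/11).

Final answer: 5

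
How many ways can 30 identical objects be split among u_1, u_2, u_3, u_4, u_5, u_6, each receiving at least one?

Substitute u'_i = u_i - 1 (so u'_i >= 0). Then sum u'_i = 30 - 6 = 24.
Stars and bars: C(24+6-1, 6-1) = C(29,5).

Final answer: C(29,5) = 118755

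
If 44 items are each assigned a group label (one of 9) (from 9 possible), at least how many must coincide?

There are 9 possible values for group label (one of 9). With 44 items and 9 categories, by pigeonhole: ceiling(44/9).

Final answer: 5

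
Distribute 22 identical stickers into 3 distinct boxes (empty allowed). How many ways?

Stars and bars: C(n+k-1, k-1) = C(24,2).

Final answer: C(24,2) = 276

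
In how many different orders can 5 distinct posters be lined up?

The number of ways to arrange 5 distinct objects is 5!.

Final answer: 5! = 120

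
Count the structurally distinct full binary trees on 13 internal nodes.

The structures are counted by the Catalan number C_n. Here n = 13.
Using C_0 = 1 and C_(k+1) = C_k x 2(2k+1)/(k+2), build up term by term: C_1=1, C_2=2, C_3=5, C_4=14, C_5=42, C_6=132, C_7=429, C_8=1430, C_9=4862, C_10=16796, C_11=58786, C_12=208012, C_13=742900.

Final answer: C_{13} = 742900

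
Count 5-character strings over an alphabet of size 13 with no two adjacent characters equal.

Let g(n) count such strings. g(1) = 13, and each valid string of length n-1 extends in 12 ways (any symbol but the last), so g(n) = 12 g(n-1).
Total: g(5) = 13 x 12^4.

Final answer: 13 x 12^{4} = 269568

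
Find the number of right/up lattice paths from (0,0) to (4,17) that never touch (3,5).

Total paths to (4,17): C(21,17) = 5985.
Paths through (3,5): C(8,5) x C(13,12) = 728.
Avoiding (3,5): 5985 - 728.

Final answer: 5257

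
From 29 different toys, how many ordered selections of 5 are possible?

P(29,5) = 29!/(29-5)! = 29!/24!.

Final answer: P(29,5) = 14250600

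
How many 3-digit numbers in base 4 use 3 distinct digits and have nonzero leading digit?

First digit: 3 (nonzero). Second: 3 (not first). Third: 2, etc.
Total: 3 x 3 x 2.

Final answer: 18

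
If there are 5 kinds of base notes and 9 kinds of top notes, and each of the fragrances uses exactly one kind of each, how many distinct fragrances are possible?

By the multiplication principle: 5 x 9.

Final answer: 45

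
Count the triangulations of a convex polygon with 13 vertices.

This is a standard Catalan-number count: the answer is C_n. Here n = 13 - 2 = 11.
C_n = C(2n,n) - C(2n,n+1), so C_{11} = C(22,11) - C(22,12) = 705432 - 646646.

Final answer: C_{11} = 58786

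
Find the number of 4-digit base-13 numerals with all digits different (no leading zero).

First digit: 12 (nonzero). Second: 12 (not first). Third: 11, etc.
Total: 12 x 12 x 11 x 10.

Final answer: 15840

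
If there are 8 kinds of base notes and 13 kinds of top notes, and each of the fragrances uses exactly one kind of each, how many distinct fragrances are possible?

By the multiplication principle: 8 x 13.

Final answer: 104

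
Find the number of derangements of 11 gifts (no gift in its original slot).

D(n) = (n-1)(D(n-1) + D(n-2)), D(0)=1, D(1)=0.
D(2) = 1 x (0 + 1) = 1
D(3) = 2 x (1 + 0) = 2
D(4) = 3 x (2 + 1) = 9
D(5) = 4 x (9 + 2) = 44
D(6) = 5 x (44 + 9) = 265
D(7) = 6 x (265 + 44) = 1854
D(8) = 7 x (1854 + 265) = 14833
D(9) = 8 x (14833 + 1854) = 133496
D(10) = 9 x (133496 + 14833) = 1334961
D(11) = 10 x (D(10) + D(9)) = 10 x (1334961 + 133496)

Final answer: D(11) = 14684570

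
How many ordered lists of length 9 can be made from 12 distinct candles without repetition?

P(12,9) = 12!/(12-9)! = 12!/3!.

Final answer: P(12,9) = 79833600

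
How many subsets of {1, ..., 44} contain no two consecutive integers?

Condition on whether n belongs to the subset: if not, any valid subset of {1, ..., n-1} works (a(n-1)); if so, n-1 is excluded and the rest is a valid subset of {1, ..., n-2} (a(n-2)). Hence a(n) = a(n-1) + a(n-2), a(1)=2, a(2)=3.
Iterating the recurrence: a(1)=2, a(2)=3, a(3)=5, a(4)=8, a(5)=13, a(6)=21, a(7)=34, a(8)=55, a(9)=89, a(10)=144, a(11)=233, a(12)=377, a(13)=610, a(14)=987, a(15)=1597, a(16)=2584, a(17)=4181, a(18)=6765, a(19)=10946, a(20)=17711, a(21)=28657, a(22)=46368, a(23)=75025, a(24)=121393, a(25)=196418, a(26)=317811, a(27)=514229, a(28)=832040, a(29)=1346269, a(30)=2178309, a(31)=3524578, a(32)=5702887, a(33)=9227465, a(34)=14930352, a(35)=24157817, a(36)=39088169, a(37)=63245986, a(38)=102334155, a(39)=165580141, a(40)=267914296, a(41)=433494437, a(42)=701408733, a(43)=1134903170, a(44)=1836311903.

Final answer: 1836311903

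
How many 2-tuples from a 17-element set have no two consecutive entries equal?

Let g(n) count such strings. g(1) = 17, and each valid string of length n-1 extends in 16 ways (any symbol but the last), so g(n) = 16 g(n-1).
Total: g(2) = 17 x 16^1.

Final answer: 17 x 16^{1} = 272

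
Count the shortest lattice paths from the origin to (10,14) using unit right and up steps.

Each path has 10 right steps and 14 up steps in some order (24 steps total).
Choose which 14 of the 24 steps are up: C(24,14).

Final answer: C(24,14) = 1961256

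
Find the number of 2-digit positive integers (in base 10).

First digit: 9 choices (1-9). Each of the remaining 1 digit: 10 choices.
Total: 9 x 10^1.

Final answer: 90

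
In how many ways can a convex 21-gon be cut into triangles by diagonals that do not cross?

This is counted by the nth Catalan number C_n. Here n = 21 - 2 = 19.
Using C_0 = 1 and C_(k+1) = C_k x 2(2k+1)/(k+2), build up term by term: C_1=1, C_2=2, C_3=5, C_4=14, C_5=42, C_6=132, C_7=429, C_8=1430, C_9=4862, C_10=16796, C_11=58786, C_12=208012, C_13=742900, C_14=2674440, C_15=9694845, C_16=35357670, C_17=129644790, C_18=477638700, C_19=1767263190.

Final answer: C_{19} = 1767263190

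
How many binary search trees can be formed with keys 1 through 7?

This is counted by the nth Catalan number C_n. Here n = 7.
C_n = C(2n,n) - C(2n,n+1), so C_{7} = C(14,7) - C(14,8) = 3432 - 3003.

Final answer: C_{7} = 429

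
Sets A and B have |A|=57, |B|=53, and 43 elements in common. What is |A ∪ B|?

|A union B| = |A| + |B| - |A intersect B| = 57 + 53 - 43.

Final answer: 67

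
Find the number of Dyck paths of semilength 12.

Total monotonic paths to (12,12): C(24,12) = 2704156.
A path is bad iff it touches y = x + 1; reflecting its initial segment maps bad paths bijectively onto all paths to (11,13), of which there are C(24,13) = 2496144.
Valid Dyck paths: 2704156 - 2496144.
(This is the Catalan number C_{12}.)

Final answer: C_{12} = 208012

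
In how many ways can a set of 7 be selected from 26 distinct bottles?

C(26,7) = 26!/(7! x 19!).

Final answer: \binom{26}{7} = 657800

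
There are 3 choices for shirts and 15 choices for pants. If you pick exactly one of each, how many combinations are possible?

By the multiplication principle: 3 x 15.

Final answer: 45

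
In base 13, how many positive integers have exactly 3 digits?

In base 13, the leading digit has 12 choices (1..12); each of the remaining 2 digits has 13 choices.
Total: 12 x 13^2.

Final answer: 2028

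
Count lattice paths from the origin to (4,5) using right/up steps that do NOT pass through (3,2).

Total paths to (4,5): C(9,5) = 126.
Paths through (3,2): C(5,2) x C(4,3) = 40.
Avoiding (3,2): 126 - 40.

Final answer: 86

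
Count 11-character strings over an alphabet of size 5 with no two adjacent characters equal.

First character: 5 choices. Each subsequent: 4 choices (must differ from the previous one).
Total: 5 x 4^10.

Final answer: 5 x 4^{10} = 5242880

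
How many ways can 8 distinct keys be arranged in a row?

The number of ways to arrange 8 distinct objects is 8!.

Final answer: 8! = 40320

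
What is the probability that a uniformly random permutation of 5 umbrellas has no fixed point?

D(n) = (n-1)(D(n-1) + D(n-2)), D(0)=1, D(1)=0.
Building up: D(2)=1, D(3)=2, D(4)=9, D(5)=44.
Total arrangements: 5! = 120.
Probability = D(5)/5! = 11/30.

Final answer: D(5)/5! = 44/120 = 0.366667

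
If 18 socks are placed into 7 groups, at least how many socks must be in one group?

By the pigeonhole principle: ceiling(18/7).

Final answer: 3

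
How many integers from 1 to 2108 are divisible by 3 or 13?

Multiples of 3: 702. Multiples of 13: 162. Of both (lcm=39): 54.
By inclusion-exclusion: 702 + 162 - 54.

Final answer: 810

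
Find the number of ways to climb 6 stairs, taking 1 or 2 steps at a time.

Let f(n) be the number of climbs. Removing the last move (1 or 2 steps) gives f(n) = f(n-1) + f(n-2); base cases f(1)=1, f(2)=2.
Iterating the recurrence: f(1)=1, f(2)=2, f(3)=3, f(4)=5, f(5)=8, f(6)=13.

Final answer: 13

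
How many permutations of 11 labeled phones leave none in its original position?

Derangements satisfy D(n) = (n-1)(D(n-1) + D(n-2)), starting from D(0)=1, D(1)=0.
D(2) = 1 x (0 + 1) = 1
D(3) = 2 x (1 + 0) = 2
D(4) = 3 x (2 + 1) = 9
D(5) = 4 x (9 + 2) = 44
D(6) = 5 x (44 + 9) = 265
D(7) = 6 x (265 + 44) = 1854
D(8) = 7 x (1854 + 265) = 14833
D(9) = 8 x (14833 + 1854) = 133496
D(10) = 9 x (133496 + 14833) = 1334961
D(11) = 10 x (D(10) + D(9)) = 10 x (1334961 + 133496)

Final answer: D(11) = 14684570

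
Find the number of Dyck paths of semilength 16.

Total monotonic paths to (16,16): C(32,16) = 601080390.
Reflecting each bad path at its first crossing gives a bijection with paths to (15,17): C(32,17) = 565722720.
Valid Dyck paths: 601080390 - 565722720.
(These counts are the Catalan numbers.)

Final answer: C_{16} = 35357670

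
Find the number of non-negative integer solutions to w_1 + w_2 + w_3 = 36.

Stars and bars with 36 stars and 2 bars:
C(36+3-1, 3-1) = C(38,2).

Final answer: C(38,2) = 703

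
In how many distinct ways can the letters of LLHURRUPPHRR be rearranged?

Letters (H:2, L:2, P:2, R:4, U:2). Total letters: 12.
Permutations = 12!/(4! x 2! x 2! x 2! x 2!).

Final answer: 1247400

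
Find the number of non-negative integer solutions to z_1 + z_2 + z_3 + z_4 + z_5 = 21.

Stars and bars with 21 stars and 4 bars:
C(21+5-1, 5-1) = C(25,4).

Final answer: C(25,4) = 12650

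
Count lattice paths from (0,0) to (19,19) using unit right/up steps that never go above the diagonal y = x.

Total monotonic paths to (19,19): C(38,19) = 35345263800.
Paths that cross above y=x (reflection bijection): C(38,20) = 33578000610.
Valid Dyck paths: 35345263800 - 33578000610.
(Check: C(38,19) - C(38,20) = C(38,19)/20, the Catalan number C_{19}.)

Final answer: C_{19} = 1767263190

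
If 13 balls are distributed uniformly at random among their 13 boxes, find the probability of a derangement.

Derangements satisfy D(n) = (n-1)(D(n-1) + D(n-2)), starting from D(0)=1, D(1)=0.
Building up: D(2)=1, D(3)=2, D(4)=9, D(5)=44, D(6)=265, D(7)=1854, D(8)=14833, D(9)=133496, D(10)=1334961, D(11)=14684570, D(12)=176214841, D(13)=2290792932.
Total arrangements: 13! = 6227020800.
Probability = D(13)/13! = 63633137/172972800.

Final answer: D(13)/13! = 2290792932/6227020800 = 0.367879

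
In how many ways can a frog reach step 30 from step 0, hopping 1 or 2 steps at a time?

Let f(n) be the number of climbs. Removing the last move (1 or 2 steps) gives f(n) = f(n-1) + f(n-2); base cases f(1)=1, f(2)=2.
Computing successive values: f(1)=1, f(2)=2, f(3)=3, f(4)=5, f(5)=8, f(6)=13, f(7)=21, f(8)=34, f(9)=55, f(10)=89, f(11)=144, f(12)=233, f(13)=377, f(14)=610, f(15)=987, f(16)=1597, f(17)=2584, f(18)=4181, f(19)=6765, f(20)=10946, f(21)=17711, f(22)=28657, f(23)=46368, f(24)=75025, f(25)=121393, f(26)=196418, f(27)=317811, f(28)=514229, f(29)=832040, f(30)=1346269.

Final answer: 1346269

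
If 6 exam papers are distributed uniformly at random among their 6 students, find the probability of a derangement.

D(n) = (n-1)(D(n-1) + D(n-2)), D(0)=1, D(1)=0.
Building up: D(2)=1, D(3)=2, D(4)=9, D(5)=44, D(6)=265.
Total arrangements: 6! = 720.
Probability = D(6)/6! = 53/144.

Final answer: D(6)/6! = 265/720 = 0.368056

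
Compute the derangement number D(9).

D(n) = (n-1)(D(n-1) + D(n-2)), D(0)=1, D(1)=0.
Building up: D(2)=1, D(3)=2, D(4)=9, D(5)=44, D(6)=265, D(7)=1854, D(8)=14833.
D(9) = 8 x (D(8) + D(7)) = 8 x (14833 + 1854).

Final answer: D(9) = 133496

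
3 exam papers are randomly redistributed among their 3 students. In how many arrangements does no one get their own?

D(n) = (n-1)(D(n-1) + D(n-2)), D(0)=1, D(1)=0.
D(2) = 1 x (0 + 1) = 1
D(3) = 2 x (D(2) + D(1)) = 2 x (1 + 0)

Final answer: D(3) = 2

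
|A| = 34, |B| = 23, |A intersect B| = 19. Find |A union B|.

|A union B| = |A| + |B| - |A intersect B| = 34 + 23 - 19.

Final answer: 38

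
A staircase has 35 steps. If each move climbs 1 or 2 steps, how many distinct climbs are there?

Let f(n) count the ways. The last step is size 1 or 2, so f(n) = f(n-1) + f(n-2) with f(1)=1, f(2)=2.
Computing successive values: f(1)=1, f(2)=2, f(3)=3, f(4)=5, f(5)=8, f(6)=13, f(7)=21, f(8)=34, f(9)=55, f(10)=89, f(11)=144, f(12)=233, f(13)=377, f(14)=610, f(15)=987, f(16)=1597, f(17)=2584, f(18)=4181, f(19)=6765, f(20)=10946, f(21)=17711, f(22)=28657, f(23)=46368, f(24)=75025, f(25)=121393, f(26)=196418, f(27)=317811, f(28)=514229, f(29)=832040, f(30)=1346269, f(31)=2178309, f(32)=3524578, f(33)=5702887, f(34)=9227465, f(35)=14930352.

Final answer: 14930352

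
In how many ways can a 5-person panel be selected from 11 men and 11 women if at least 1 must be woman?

Sum over valid woman counts:
C(11,1)C(11,4) = 3630
C(11,2)C(11,3) = 9075
C(11,3)C(11,2) = 9075
C(11,4)C(11,1) = 3630
C(11,5)C(11,0) = 462
Total: 3630 + 9075 + 9075 + 3630 + 462.

Final answer: 25872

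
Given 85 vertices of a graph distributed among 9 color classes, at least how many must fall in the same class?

By pigeonhole with 85 objects and 9 categories: ceiling(85/9).

Final answer: 10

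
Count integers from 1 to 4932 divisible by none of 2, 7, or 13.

|div by 2|=2466, |div by 7|=704, |div by 13|=379.
|div by 2&7|=352, |div by 2&13|=189, |div by 7&13|=54, |div by all|=27.
By inclusion-exclusion, divisible by at least one: 2466+704+379-352-189-54+27 = 2981.
Not divisible by any: 4932 - 2981.

Final answer: 1951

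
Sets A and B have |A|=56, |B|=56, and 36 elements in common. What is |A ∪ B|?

|A union B| = |A| + |B| - |A intersect B| = 56 + 56 - 36.

Final answer: 76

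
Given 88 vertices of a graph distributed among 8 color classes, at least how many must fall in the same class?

By pigeonhole with 88 objects and 8 categories: ceiling(88/8).

Final answer: 11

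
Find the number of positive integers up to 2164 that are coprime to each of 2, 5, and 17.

|div by 2|=1082, |div by 5|=432, |div by 17|=127.
|div by 2&5|=216, |div by 2&17|=63, |div by 5&17|=25, |div by all|=12.
By inclusion-exclusion, divisible by at least one: 1082+432+127-216-63-25+12 = 1349.
Not divisible by any: 2164 - 1349.

Final answer: 815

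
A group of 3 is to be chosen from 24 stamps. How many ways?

C(24,3) = 24!/(3! x 21!).

Final answer: \binom{24}{3} = 2024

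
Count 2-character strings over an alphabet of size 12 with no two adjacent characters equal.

Let g(n) count such strings. g(1) = 12, and each valid string of length n-1 extends in 11 ways (any symbol but the last), so g(n) = 11 g(n-1).
Total: g(2) = 12 x 11^1.

Final answer: 12 x 11^{1} = 132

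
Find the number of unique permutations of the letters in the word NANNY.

Letters (A:1, N:3, Y:1). Total letters: 5.
Permutations = 5!/(3!).

Final answer: 20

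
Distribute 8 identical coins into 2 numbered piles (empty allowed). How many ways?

Stars and bars: C(n+k-1, k-1) = C(9,1).

Final answer: C(9,1) = 9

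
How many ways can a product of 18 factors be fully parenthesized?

This is counted by the nth Catalan number C_n. Here n = 18 - 1 = 17.
C_n = (2n)!/(n!(n+1)!), so C_{17} = 34!/(17! x 18!) = C(34,17)/18 = 2333606220/18.

Final answer: C_{17} = 129644790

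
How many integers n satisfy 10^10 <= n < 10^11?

The leading digit cannot be 0 (9 options); the other 10 digits can be anything (10 options each).
Total: 9 x 10^10.

Final answer: 90000000000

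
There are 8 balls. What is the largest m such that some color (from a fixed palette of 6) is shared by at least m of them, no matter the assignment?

There are 6 possible values for color (from a fixed palette of 6). With 8 balls and 6 categories, by pigeonhole: ceiling(8/6).

Final answer: 2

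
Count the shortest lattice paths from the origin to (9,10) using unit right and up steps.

Each path has 9 right steps and 10 up steps in some order (19 steps total).
Choose which 10 of the 19 steps are up: C(19,10).

Final answer: C(19,10) = 92378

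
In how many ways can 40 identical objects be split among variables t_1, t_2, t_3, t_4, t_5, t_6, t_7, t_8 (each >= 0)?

Stars and bars with 40 stars and 7 bars:
C(40+8-1, 8-1) = C(47,7).

Final answer: C(47,7) = 62891499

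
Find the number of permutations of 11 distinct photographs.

The number of ways to arrange 11 distinct objects is 11!.

Final answer: 11! = 39916800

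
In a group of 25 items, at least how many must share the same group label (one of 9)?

There are 9 possible values for group label (one of 9). With 25 items and 9 categories, by pigeonhole: ceiling(25/9).

Final answer: 3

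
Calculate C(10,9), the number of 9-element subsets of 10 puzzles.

C(10,9) = 10!/(9! x 1!).

Final answer: \binom{10}{9} = 10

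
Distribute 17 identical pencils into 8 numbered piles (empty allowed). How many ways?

Stars and bars: C(n+k-1, k-1) = C(24,7).

Final answer: C(24,7) = 346104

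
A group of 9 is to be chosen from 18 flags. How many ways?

C(18,9) = 18!/(9! x 9!).

Final answer: \binom{18}{9} = 48620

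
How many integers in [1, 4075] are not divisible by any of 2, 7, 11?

|div by 2|=2037, |div by 7|=582, |div by 11|=370.
|div by 2&7|=291, |div by 2&11|=185, |div by 7&11|=52, |div by all|=26.
By inclusion-exclusion, divisible by at least one: 2037+582+370-291-185-52+26 = 2487.
Not divisible by any: 4075 - 2487.

Final answer: 1588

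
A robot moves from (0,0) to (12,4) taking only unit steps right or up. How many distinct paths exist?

Each path has 12 right steps and 4 up steps in some order (16 steps total).
Choose which 4 of the 16 steps are up: C(16,4).

Final answer: C(16,4) = 1820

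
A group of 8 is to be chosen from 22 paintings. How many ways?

C(22,8) = 22!/(8! x (22-8)!).

Final answer: C(22,8) = 319770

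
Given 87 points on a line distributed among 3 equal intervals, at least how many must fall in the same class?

By pigeonhole with 87 objects and 3 categories: ceiling(87/3).

Final answer: 29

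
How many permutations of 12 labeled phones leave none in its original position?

D(n) = (n-1)(D(n-1) + D(n-2)), D(0)=1, D(1)=0.
D(2) = 1 x (0 + 1) = 1
D(3) = 2 x (1 + 0) = 2
D(4) = 3 x (2 + 1) = 9
D(5) = 4 x (9 + 2) = 44
D(6) = 5 x (44 + 9) = 265
D(7) = 6 x (265 + 44) = 1854
D(8) = 7 x (1854 + 265) = 14833
D(9) = 8 x (14833 + 1854) = 133496
D(10) = 9 x (133496 + 14833) = 1334961
D(11) = 10 x (1334961 + 133496) = 14684570
D(12) = 11 x (D(11) + D(10)) = 11 x (14684570 + 1334961)

Final answer: D(12) = 176214841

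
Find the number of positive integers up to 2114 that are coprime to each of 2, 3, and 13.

|div by 2|=1057, |div by 3|=704, |div by 13|=162.
|div by 2&3|=352, |div by 2&13|=81, |div by 3&13|=54, |div by all|=27.
By inclusion-exclusion, divisible by at least one: 1057+704+162-352-81-54+27 = 1463.
Not divisible by any: 2114 - 1463.

Final answer: 651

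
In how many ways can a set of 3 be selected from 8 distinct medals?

C(8,3) = 8!/(3! x (8-3)!).

Final answer: C(8,3) = 56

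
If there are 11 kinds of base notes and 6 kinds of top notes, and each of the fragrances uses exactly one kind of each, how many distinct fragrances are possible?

By the multiplication principle: 11 x 6.

Final answer: 66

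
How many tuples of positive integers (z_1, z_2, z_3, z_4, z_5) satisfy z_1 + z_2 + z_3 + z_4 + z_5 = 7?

Substitute z'_i = z_i - 1 (so z'_i >= 0). Then sum z'_i = 7 - 5 = 2.
Stars and bars: C(2+5-1, 5-1) = C(6,4).

Final answer: C(6,4) = 15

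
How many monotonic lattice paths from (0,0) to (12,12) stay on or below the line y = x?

Total monotonic paths to (12,12): C(24,12) = 2704156.
A path is bad iff it touches y = x + 1; reflecting its initial segment maps bad paths bijectively onto all paths to (11,13), of which there are C(24,13) = 2496144.
Valid Dyck paths: 2704156 - 2496144.
(Equivalently, C_{12} = C(24,12)/13 = 2704156/13.)

Final answer: C_{12} = 208012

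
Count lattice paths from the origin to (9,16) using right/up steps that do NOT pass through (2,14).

Total paths to (9,16): C(25,16) = 2042975.
Paths through (2,14): C(16,14) x C(9,2) = 4320.
Avoiding (2,14): 2042975 - 4320.

Final answer: 2038655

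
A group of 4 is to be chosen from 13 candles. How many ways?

C(13,4) = 13!/(4! x (13-4)!).

Final answer: C(13,4) = 715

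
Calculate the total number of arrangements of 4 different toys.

The number of ways to arrange 4 distinct objects is 4!.

Final answer: 4! = 24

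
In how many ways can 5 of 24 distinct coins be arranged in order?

P(24,5) = 24!/(24-5)! = 24!/19!.

Final answer: P(24,5) = 5100480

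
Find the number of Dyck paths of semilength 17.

Total monotonic paths to (17,17): C(34,17) = 2333606220.
A path is bad iff it touches y = x + 1; reflecting its initial segment maps bad paths bijectively onto all paths to (16,18), of which there are C(34,18) = 2203961430.
Valid Dyck paths: 2333606220 - 2203961430.
(Check: C(34,17) - C(34,18) = C(34,17)/18, the Catalan number C_{17}.)

Final answer: C_{17} = 129644790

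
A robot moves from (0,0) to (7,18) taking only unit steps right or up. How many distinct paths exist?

Each path has 7 right steps and 18 up steps in some order (25 steps total).
Choose which 18 of the 25 steps are up: C(25,18).

Final answer: C(25,18) = 480700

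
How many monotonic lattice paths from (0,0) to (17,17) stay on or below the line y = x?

Total monotonic paths to (17,17): C(34,17) = 2333606220.
Paths that cross above y=x (reflection bijection): C(34,18) = 2203961430.
Valid Dyck paths: 2333606220 - 2203961430.
(This is the Catalan number C_{17}.)

Final answer: C_{17} = 129644790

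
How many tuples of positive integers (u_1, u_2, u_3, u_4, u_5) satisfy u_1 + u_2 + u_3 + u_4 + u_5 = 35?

Substitute u'_i = u_i - 1 (so u'_i >= 0). Then sum u'_i = 35 - 5 = 30.
Stars and bars: C(30+5-1, 5-1) = C(34,4).

Final answer: C(34,4) = 46376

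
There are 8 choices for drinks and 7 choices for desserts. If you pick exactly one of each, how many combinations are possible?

By the multiplication principle: 8 x 7.

Final answer: 56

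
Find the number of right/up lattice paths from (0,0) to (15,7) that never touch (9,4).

Total paths to (15,7): C(22,7) = 170544.
Paths through (9,4): C(13,4) x C(9,3) = 60060.
Avoiding (9,4): 170544 - 60060.

Final answer: 110484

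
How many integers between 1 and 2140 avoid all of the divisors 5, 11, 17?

|div by 5|=428, |div by 11|=194, |div by 17|=125.
|div by 5&11|=38, |div by 5&17|=25, |div by 11&17|=11, |div by all|=2.
By inclusion-exclusion, divisible by at least one: 428+194+125-38-25-11+2 = 675.
Not divisible by any: 2140 - 675.

Final answer: 1465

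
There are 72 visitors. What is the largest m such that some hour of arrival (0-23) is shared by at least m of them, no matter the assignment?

There are 24 possible values for hour of arrival (0-23). With 72 visitors and 24 categories, by pigeonhole: ceiling(72/24).

Final answer: 3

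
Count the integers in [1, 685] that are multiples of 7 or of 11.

Multiples of 7: 97. Multiples of 11: 62. Of both (lcm=77): 8.
By inclusion-exclusion: 97 + 62 - 8.

Final answer: 151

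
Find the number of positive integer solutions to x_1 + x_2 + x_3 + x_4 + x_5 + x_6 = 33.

Substitute x'_i = x_i - 1 (so x'_i >= 0). Then sum x'_i = 33 - 6 = 27.
Stars and bars: C(27+6-1, 6-1) = C(32,5).

Final answer: C(32,5) = 201376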